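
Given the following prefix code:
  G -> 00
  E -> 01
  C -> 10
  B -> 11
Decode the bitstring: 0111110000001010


Decoding step by step:
Bits 01 -> E
Bits 11 -> B
Bits 11 -> B
Bits 00 -> G
Bits 00 -> G
Bits 00 -> G
Bits 10 -> C
Bits 10 -> C


Decoded message: EBBGGGCC


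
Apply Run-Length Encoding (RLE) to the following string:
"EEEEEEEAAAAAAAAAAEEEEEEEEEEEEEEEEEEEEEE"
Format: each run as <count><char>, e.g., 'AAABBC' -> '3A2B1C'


Scanning runs left to right:
  i=0: run of 'E' x 7 -> '7E'
  i=7: run of 'A' x 10 -> '10A'
  i=17: run of 'E' x 22 -> '22E'

RLE = 7E10A22E


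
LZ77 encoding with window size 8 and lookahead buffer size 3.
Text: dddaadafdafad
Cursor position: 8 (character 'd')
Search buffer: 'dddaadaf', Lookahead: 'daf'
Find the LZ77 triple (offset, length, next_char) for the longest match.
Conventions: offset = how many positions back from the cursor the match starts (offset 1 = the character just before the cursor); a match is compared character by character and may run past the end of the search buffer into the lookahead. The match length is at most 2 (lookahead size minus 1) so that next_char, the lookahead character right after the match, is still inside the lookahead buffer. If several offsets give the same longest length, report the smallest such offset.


Try each offset into the search buffer:
  offset=1 (pos 7, char 'f'): match length 0
  offset=2 (pos 6, char 'a'): match length 0
  offset=3 (pos 5, char 'd'): match length 2
  offset=4 (pos 4, char 'a'): match length 0
  offset=5 (pos 3, char 'a'): match length 0
  offset=6 (pos 2, char 'd'): match length 2
  offset=7 (pos 1, char 'd'): match length 1
  offset=8 (pos 0, char 'd'): match length 1
Longest match has length 2, found at offsets 3, 6; take the smallest, offset 3.
next_char = character at position 8 + 2 = 10 -> 'f'

Best match: offset=3, length=2 (matching 'da' starting at position 5)
LZ77 triple: (3, 2, 'f')


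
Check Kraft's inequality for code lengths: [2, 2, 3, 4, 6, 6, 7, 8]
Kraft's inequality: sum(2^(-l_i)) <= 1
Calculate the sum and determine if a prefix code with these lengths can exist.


Sum = 2^(-2) + 2^(-2) + 2^(-3) + 2^(-4) + 2^(-6) + 2^(-6) + 2^(-7) + 2^(-8)
    = 0.25 + 0.25 + 0.125 + 0.0625 + 0.015625 + 0.015625 + 0.0078125 + 0.00390625
    = 187/256 = 0.73046875
Since 0.73046875 <= 1, Kraft's inequality IS satisfied.
A prefix code with these lengths CAN exist.

Kraft sum = 0.73046875. Satisfied.


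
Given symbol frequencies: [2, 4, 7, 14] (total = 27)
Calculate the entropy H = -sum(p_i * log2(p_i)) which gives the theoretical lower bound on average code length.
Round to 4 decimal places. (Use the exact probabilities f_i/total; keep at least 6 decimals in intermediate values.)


Per-symbol terms -p_i * log2(p_i) with p_i = f_i/27:
  p = 2/27 = 0.074074: log2(p) = -3.754888, -p*log2(p) = 0.278140
  p = 4/27 = 0.148148: log2(p) = -2.754888, -p*log2(p) = 0.408131
  p = 7/27 = 0.259259: log2(p) = -1.947533, -p*log2(p) = 0.504916
  p = 14/27 = 0.518519: log2(p) = -0.947533, -p*log2(p) = 0.491313
H = 0.278140 + 0.408131 + 0.504916 + 0.491313 = 1.682500

H = 1.6825 bits/symbol


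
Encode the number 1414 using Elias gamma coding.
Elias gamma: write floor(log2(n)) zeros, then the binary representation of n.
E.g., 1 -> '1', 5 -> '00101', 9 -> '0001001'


num_bits = floor(log2(1414)) + 1 = 11
leading_zeros = num_bits - 1 = 10
binary(1414) = 10110000110

Elias gamma(1414) = '0000000000' + '10110000110' = 000000000010110000110 (21 bits)


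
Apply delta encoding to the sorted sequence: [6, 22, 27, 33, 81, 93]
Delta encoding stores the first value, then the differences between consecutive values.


First value: 6
Deltas:
  22 - 6 = 16
  27 - 22 = 5
  33 - 27 = 6
  81 - 33 = 48
  93 - 81 = 12


Delta encoded: [6, 16, 5, 6, 48, 12]


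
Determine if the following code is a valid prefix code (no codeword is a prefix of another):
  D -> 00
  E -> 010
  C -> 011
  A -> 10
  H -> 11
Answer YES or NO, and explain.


Checking each pair (does one codeword prefix another?):
  D='00' vs E='010': no prefix
  D='00' vs C='011': no prefix
  D='00' vs A='10': no prefix
  D='00' vs H='11': no prefix
  E='010' vs D='00': no prefix
  E='010' vs C='011': no prefix
  E='010' vs A='10': no prefix
  E='010' vs H='11': no prefix
  C='011' vs D='00': no prefix
  C='011' vs E='010': no prefix
  C='011' vs A='10': no prefix
  C='011' vs H='11': no prefix
  A='10' vs D='00': no prefix
  A='10' vs E='010': no prefix
  A='10' vs C='011': no prefix
  A='10' vs H='11': no prefix
  H='11' vs D='00': no prefix
  H='11' vs E='010': no prefix
  H='11' vs C='011': no prefix
  H='11' vs A='10': no prefix
No violation found over all pairs.

YES -- this is a valid prefix code. No codeword is a prefix of any other codeword.


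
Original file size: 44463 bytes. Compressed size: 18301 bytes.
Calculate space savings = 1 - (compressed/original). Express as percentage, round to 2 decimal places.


ratio = compressed/original = 18301/44463 = 0.411601
savings = 1 - ratio = 1 - 0.411601 = 0.588399
as a percentage: 0.588399 * 100 = 58.84%

Space savings = 1 - 18301/44463 = 58.84%


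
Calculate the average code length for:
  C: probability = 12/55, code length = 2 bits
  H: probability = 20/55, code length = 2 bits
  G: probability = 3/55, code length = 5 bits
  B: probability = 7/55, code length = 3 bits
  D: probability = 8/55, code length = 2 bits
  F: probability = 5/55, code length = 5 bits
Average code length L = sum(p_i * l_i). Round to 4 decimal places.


Weighted contributions p_i * l_i:
  C: (12/55) * 2 = 24/55
  H: (20/55) * 2 = 40/55
  G: (3/55) * 5 = 15/55
  B: (7/55) * 3 = 21/55
  D: (8/55) * 2 = 16/55
  F: (5/55) * 5 = 25/55
Sum = (24 + 40 + 15 + 21 + 16 + 25)/55 = 141/55

L = 141/55 = 2.5636 bits/symbol


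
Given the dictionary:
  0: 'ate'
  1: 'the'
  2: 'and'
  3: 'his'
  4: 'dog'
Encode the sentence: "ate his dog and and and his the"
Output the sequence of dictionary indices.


Look up each word in the dictionary:
  'ate' -> 0
  'his' -> 3
  'dog' -> 4
  'and' -> 2
  'and' -> 2
  'and' -> 2
  'his' -> 3
  'the' -> 1

Encoded: [0, 3, 4, 2, 2, 2, 3, 1]


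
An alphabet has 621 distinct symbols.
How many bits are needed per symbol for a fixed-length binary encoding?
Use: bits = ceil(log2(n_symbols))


log2(621) = 9.2784
Bracket: 2^9 = 512 < 621 <= 2^10 = 1024
So ceil(log2(621)) = 10

bits = ceil(log2(621)) = ceil(9.2784) = 10 bits


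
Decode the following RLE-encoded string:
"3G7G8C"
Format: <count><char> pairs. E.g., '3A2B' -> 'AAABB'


Expanding each <count><char> pair:
  3G -> 'GGG'
  7G -> 'GGGGGGG'
  8C -> 'CCCCCCCC'

Decoded = GGGGGGGGGGCCCCCCCC


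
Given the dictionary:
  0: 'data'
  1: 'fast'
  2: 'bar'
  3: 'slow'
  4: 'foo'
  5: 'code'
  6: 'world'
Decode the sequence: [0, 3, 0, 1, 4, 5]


Look up each index in the dictionary:
  0 -> 'data'
  3 -> 'slow'
  0 -> 'data'
  1 -> 'fast'
  4 -> 'foo'
  5 -> 'code'

Decoded: "data slow data fast foo code"


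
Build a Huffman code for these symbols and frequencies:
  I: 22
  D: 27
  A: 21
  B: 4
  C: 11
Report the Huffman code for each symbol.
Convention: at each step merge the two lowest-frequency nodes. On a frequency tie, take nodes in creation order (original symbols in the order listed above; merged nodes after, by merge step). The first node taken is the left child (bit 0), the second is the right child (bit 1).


Huffman tree construction:
Step 1: Merge B(4) + C(11) = 15
Step 2: Merge (B+C)(15) + A(21) = 36
Step 3: Merge I(22) + D(27) = 49
Step 4: Merge ((B+C)+A)(36) + (I+D)(49) = 85
Read each symbol's code off the tree from the root (left child = 0, right child = 1).

Codes:
  I: 10 (length 2)
  D: 11 (length 2)
  A: 01 (length 2)
  B: 000 (length 3)
  C: 001 (length 3)
Average code length: 185/85 = 2.1765 bits/symbol


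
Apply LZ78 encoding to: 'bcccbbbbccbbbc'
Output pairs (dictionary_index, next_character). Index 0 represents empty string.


LZ78 encoding steps:
Dictionary: {0: ''}
Step 1: w='' (idx 0), next='b' -> output (0, 'b'), add 'b' as idx 1
Step 2: w='' (idx 0), next='c' -> output (0, 'c'), add 'c' as idx 2
Step 3: w='c' (idx 2), next='c' -> output (2, 'c'), add 'cc' as idx 3
Step 4: w='b' (idx 1), next='b' -> output (1, 'b'), add 'bb' as idx 4
Step 5: w='bb' (idx 4), next='c' -> output (4, 'c'), add 'bbc' as idx 5
Step 6: w='c' (idx 2), next='b' -> output (2, 'b'), add 'cb' as idx 6
Step 7: w='bbc' (idx 5), end of input -> output (5, '')


Encoded: [(0, 'b'), (0, 'c'), (2, 'c'), (1, 'b'), (4, 'c'), (2, 'b'), (5, '')]


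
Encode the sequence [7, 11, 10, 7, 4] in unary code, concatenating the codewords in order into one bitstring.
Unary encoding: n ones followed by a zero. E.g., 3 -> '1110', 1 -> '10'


Encode each number as n ones followed by a terminating 0:
  7 -> 11111110 (8 bits)
  11 -> 111111111110 (12 bits)
  10 -> 11111111110 (11 bits)
  7 -> 11111110 (8 bits)
  4 -> 11110 (5 bits)
Total length = 8 + 12 + 11 + 8 + 5 = 44 bits.

Unary([7, 11, 10, 7, 4]) = 11111110111111111110111111111101111111011110 (44 bits)


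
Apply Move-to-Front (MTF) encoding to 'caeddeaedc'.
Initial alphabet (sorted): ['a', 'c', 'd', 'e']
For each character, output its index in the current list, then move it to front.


MTF encoding:
'c': index 1 in ['a', 'c', 'd', 'e'] -> ['c', 'a', 'd', 'e']
'a': index 1 in ['c', 'a', 'd', 'e'] -> ['a', 'c', 'd', 'e']
'e': index 3 in ['a', 'c', 'd', 'e'] -> ['e', 'a', 'c', 'd']
'd': index 3 in ['e', 'a', 'c', 'd'] -> ['d', 'e', 'a', 'c']
'd': index 0 in ['d', 'e', 'a', 'c'] -> ['d', 'e', 'a', 'c']
'e': index 1 in ['d', 'e', 'a', 'c'] -> ['e', 'd', 'a', 'c']
'a': index 2 in ['e', 'd', 'a', 'c'] -> ['a', 'e', 'd', 'c']
'e': index 1 in ['a', 'e', 'd', 'c'] -> ['e', 'a', 'd', 'c']
'd': index 2 in ['e', 'a', 'd', 'c'] -> ['d', 'e', 'a', 'c']
'c': index 3 in ['d', 'e', 'a', 'c'] -> ['c', 'd', 'e', 'a']


Output: [1, 1, 3, 3, 0, 1, 2, 1, 2, 3]


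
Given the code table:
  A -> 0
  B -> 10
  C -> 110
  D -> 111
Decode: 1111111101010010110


Decoding:
111 -> D
111 -> D
110 -> C
10 -> B
10 -> B
0 -> A
10 -> B
110 -> C


Result: DDCBBABC


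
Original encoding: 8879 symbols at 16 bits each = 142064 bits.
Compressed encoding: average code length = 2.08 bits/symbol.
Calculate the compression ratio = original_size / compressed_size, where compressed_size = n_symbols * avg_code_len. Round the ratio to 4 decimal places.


original_size = n_symbols * orig_bits = 8879 * 16 = 142064 bits
compressed_size = n_symbols * avg_code_len = 8879 * 2.08 = 18468.32 bits
ratio = original_size / compressed_size = 142064 / 18468.32 = 7.6923

Compression ratio = 7.6923


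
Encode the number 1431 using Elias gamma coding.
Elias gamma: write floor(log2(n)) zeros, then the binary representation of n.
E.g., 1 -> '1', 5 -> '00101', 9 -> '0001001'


num_bits = floor(log2(1431)) + 1 = 11
leading_zeros = num_bits - 1 = 10
binary(1431) = 10110010111

Elias gamma(1431) = '0000000000' + '10110010111' = 000000000010110010111 (21 bits)


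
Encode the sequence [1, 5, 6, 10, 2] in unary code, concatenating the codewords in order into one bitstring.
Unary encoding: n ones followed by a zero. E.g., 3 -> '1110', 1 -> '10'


Encode each number as n ones followed by a terminating 0:
  1 -> 10 (2 bits)
  5 -> 111110 (6 bits)
  6 -> 1111110 (7 bits)
  10 -> 11111111110 (11 bits)
  2 -> 110 (3 bits)
Total length = 2 + 6 + 7 + 11 + 3 = 29 bits.

Unary([1, 5, 6, 10, 2]) = 10111110111111011111111110110 (29 bits)


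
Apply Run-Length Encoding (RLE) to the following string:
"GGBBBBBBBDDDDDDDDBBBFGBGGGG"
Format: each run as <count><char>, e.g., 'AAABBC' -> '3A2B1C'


Scanning runs left to right:
  i=0: run of 'G' x 2 -> '2G'
  i=2: run of 'B' x 7 -> '7B'
  i=9: run of 'D' x 8 -> '8D'
  i=17: run of 'B' x 3 -> '3B'
  i=20: run of 'F' x 1 -> '1F'
  i=21: run of 'G' x 1 -> '1G'
  i=22: run of 'B' x 1 -> '1B'
  i=23: run of 'G' x 4 -> '4G'

RLE = 2G7B8D3B1F1G1B4G


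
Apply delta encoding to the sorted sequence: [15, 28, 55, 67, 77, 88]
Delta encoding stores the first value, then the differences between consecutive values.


First value: 15
Deltas:
  28 - 15 = 13
  55 - 28 = 27
  67 - 55 = 12
  77 - 67 = 10
  88 - 77 = 11


Delta encoded: [15, 13, 27, 12, 10, 11]


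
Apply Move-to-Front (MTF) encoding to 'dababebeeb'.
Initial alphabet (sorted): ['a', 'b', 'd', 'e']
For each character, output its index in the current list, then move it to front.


MTF encoding:
'd': index 2 in ['a', 'b', 'd', 'e'] -> ['d', 'a', 'b', 'e']
'a': index 1 in ['d', 'a', 'b', 'e'] -> ['a', 'd', 'b', 'e']
'b': index 2 in ['a', 'd', 'b', 'e'] -> ['b', 'a', 'd', 'e']
'a': index 1 in ['b', 'a', 'd', 'e'] -> ['a', 'b', 'd', 'e']
'b': index 1 in ['a', 'b', 'd', 'e'] -> ['b', 'a', 'd', 'e']
'e': index 3 in ['b', 'a', 'd', 'e'] -> ['e', 'b', 'a', 'd']
'b': index 1 in ['e', 'b', 'a', 'd'] -> ['b', 'e', 'a', 'd']
'e': index 1 in ['b', 'e', 'a', 'd'] -> ['e', 'b', 'a', 'd']
'e': index 0 in ['e', 'b', 'a', 'd'] -> ['e', 'b', 'a', 'd']
'b': index 1 in ['e', 'b', 'a', 'd'] -> ['b', 'e', 'a', 'd']


Output: [2, 1, 2, 1, 1, 3, 1, 1, 0, 1]


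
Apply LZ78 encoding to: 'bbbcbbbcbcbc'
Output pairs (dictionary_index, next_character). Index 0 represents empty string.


LZ78 encoding steps:
Dictionary: {0: ''}
Step 1: w='' (idx 0), next='b' -> output (0, 'b'), add 'b' as idx 1
Step 2: w='b' (idx 1), next='b' -> output (1, 'b'), add 'bb' as idx 2
Step 3: w='' (idx 0), next='c' -> output (0, 'c'), add 'c' as idx 3
Step 4: w='bb' (idx 2), next='b' -> output (2, 'b'), add 'bbb' as idx 4
Step 5: w='c' (idx 3), next='b' -> output (3, 'b'), add 'cb' as idx 5
Step 6: w='cb' (idx 5), next='c' -> output (5, 'c'), add 'cbc' as idx 6


Encoded: [(0, 'b'), (1, 'b'), (0, 'c'), (2, 'b'), (3, 'b'), (5, 'c')]


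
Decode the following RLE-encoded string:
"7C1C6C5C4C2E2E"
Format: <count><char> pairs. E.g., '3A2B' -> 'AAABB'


Expanding each <count><char> pair:
  7C -> 'CCCCCCC'
  1C -> 'C'
  6C -> 'CCCCCC'
  5C -> 'CCCCC'
  4C -> 'CCCC'
  2E -> 'EE'
  2E -> 'EE'

Decoded = CCCCCCCCCCCCCCCCCCCCCCCEEEE


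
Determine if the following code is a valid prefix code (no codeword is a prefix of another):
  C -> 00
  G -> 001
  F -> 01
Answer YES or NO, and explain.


Checking each pair (does one codeword prefix another?):
  C='00' vs G='001': prefix -- VIOLATION

NO -- this is NOT a valid prefix code. C (00) is a prefix of G (001).


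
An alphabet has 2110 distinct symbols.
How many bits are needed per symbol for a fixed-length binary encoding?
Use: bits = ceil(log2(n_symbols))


log2(2110) = 11.043
Bracket: 2^11 = 2048 < 2110 <= 2^12 = 4096
So ceil(log2(2110)) = 12

bits = ceil(log2(2110)) = ceil(11.043) = 12 bits


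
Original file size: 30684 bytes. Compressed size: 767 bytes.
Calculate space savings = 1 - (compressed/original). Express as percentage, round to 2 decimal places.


ratio = compressed/original = 767/30684 = 0.024997
savings = 1 - ratio = 1 - 0.024997 = 0.975003
as a percentage: 0.975003 * 100 = 97.5%

Space savings = 1 - 767/30684 = 97.5%


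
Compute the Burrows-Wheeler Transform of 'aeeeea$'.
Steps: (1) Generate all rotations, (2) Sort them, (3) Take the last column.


Rotations (sorted):
  0: $aeeeea -> last char: a
  1: a$aeeee -> last char: e
  2: aeeeea$ -> last char: $
  3: ea$aeee -> last char: e
  4: eea$aee -> last char: e
  5: eeea$ae -> last char: e
  6: eeeea$a -> last char: a


BWT = ae$eeea


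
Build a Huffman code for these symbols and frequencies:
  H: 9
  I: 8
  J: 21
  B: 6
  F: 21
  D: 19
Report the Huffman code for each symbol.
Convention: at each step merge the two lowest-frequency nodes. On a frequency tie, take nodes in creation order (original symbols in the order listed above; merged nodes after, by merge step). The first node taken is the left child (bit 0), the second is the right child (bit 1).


Huffman tree construction:
Step 1: Merge B(6) + I(8) = 14
Step 2: Merge H(9) + (B+I)(14) = 23
Step 3: Merge D(19) + J(21) = 40
Step 4: Merge F(21) + (H+(B+I))(23) = 44
Step 5: Merge (D+J)(40) + (F+(H+(B+I)))(44) = 84
Read each symbol's code off the tree from the root (left child = 0, right child = 1).

Codes:
  H: 110 (length 3)
  I: 1111 (length 4)
  J: 01 (length 2)
  B: 1110 (length 4)
  F: 10 (length 2)
  D: 00 (length 2)
Average code length: 205/84 = 2.4405 bits/symbol


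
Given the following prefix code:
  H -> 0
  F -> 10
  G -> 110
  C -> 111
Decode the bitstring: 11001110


Decoding step by step:
Bits 110 -> G
Bits 0 -> H
Bits 111 -> C
Bits 0 -> H


Decoded message: GHCH


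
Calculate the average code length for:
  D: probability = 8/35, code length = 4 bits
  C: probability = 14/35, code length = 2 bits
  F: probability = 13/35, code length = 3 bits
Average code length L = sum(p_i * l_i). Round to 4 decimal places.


Weighted contributions p_i * l_i:
  D: (8/35) * 4 = 32/35
  C: (14/35) * 2 = 28/35
  F: (13/35) * 3 = 39/35
Sum = (32 + 28 + 39)/35 = 99/35

L = 99/35 = 2.8286 bits/symbol


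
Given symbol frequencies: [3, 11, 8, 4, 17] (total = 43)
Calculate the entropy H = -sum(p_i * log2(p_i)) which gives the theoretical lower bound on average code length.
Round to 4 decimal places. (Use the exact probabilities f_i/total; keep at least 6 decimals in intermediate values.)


Per-symbol terms -p_i * log2(p_i) with p_i = f_i/43:
  p = 3/43 = 0.069767: log2(p) = -3.841302, -p*log2(p) = 0.267998
  p = 11/43 = 0.255814: log2(p) = -1.966833, -p*log2(p) = 0.503143
  p = 8/43 = 0.186047: log2(p) = -2.426265, -p*log2(p) = 0.451398
  p = 4/43 = 0.093023: log2(p) = -3.426265, -p*log2(p) = 0.318722
  p = 17/43 = 0.395349: log2(p) = -1.338802, -p*log2(p) = 0.529294
H = 0.267998 + 0.503143 + 0.451398 + 0.318722 + 0.529294 = 2.070555

H = 2.0706 bits/symbol


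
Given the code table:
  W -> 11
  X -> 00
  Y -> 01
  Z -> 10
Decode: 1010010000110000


Decoding:
10 -> Z
10 -> Z
01 -> Y
00 -> X
00 -> X
11 -> W
00 -> X
00 -> X


Result: ZZYXXWXX


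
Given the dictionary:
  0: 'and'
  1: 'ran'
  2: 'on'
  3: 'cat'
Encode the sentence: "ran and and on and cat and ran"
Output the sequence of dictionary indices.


Look up each word in the dictionary:
  'ran' -> 1
  'and' -> 0
  'and' -> 0
  'on' -> 2
  'and' -> 0
  'cat' -> 3
  'and' -> 0
  'ran' -> 1

Encoded: [1, 0, 0, 2, 0, 3, 0, 1]


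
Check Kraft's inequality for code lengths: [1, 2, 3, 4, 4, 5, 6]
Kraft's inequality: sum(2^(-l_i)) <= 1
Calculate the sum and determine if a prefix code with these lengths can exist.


Sum = 2^(-1) + 2^(-2) + 2^(-3) + 2^(-4) + 2^(-4) + 2^(-5) + 2^(-6)
    = 0.5 + 0.25 + 0.125 + 0.0625 + 0.0625 + 0.03125 + 0.015625
    = 67/64 = 1.046875
Since 1.046875 > 1, Kraft's inequality is NOT satisfied.
A prefix code with these lengths CANNOT exist.

Kraft sum = 1.046875. Not satisfied.


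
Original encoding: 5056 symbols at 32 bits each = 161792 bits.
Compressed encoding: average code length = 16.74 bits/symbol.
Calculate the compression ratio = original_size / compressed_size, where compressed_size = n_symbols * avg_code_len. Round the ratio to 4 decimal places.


original_size = n_symbols * orig_bits = 5056 * 32 = 161792 bits
compressed_size = n_symbols * avg_code_len = 5056 * 16.74 = 84637.44 bits
ratio = original_size / compressed_size = 161792 / 84637.44 = 1.9116

Compression ratio = 1.9116


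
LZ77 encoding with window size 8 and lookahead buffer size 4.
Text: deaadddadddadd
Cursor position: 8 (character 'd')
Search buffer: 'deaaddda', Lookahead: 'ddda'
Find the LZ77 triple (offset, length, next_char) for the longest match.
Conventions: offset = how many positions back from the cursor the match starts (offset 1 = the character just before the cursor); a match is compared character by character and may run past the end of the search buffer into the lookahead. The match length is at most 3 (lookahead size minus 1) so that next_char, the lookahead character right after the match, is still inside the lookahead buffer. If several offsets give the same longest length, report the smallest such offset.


Try each offset into the search buffer:
  offset=1 (pos 7, char 'a'): match length 0
  offset=2 (pos 6, char 'd'): match length 1
  offset=3 (pos 5, char 'd'): match length 2
  offset=4 (pos 4, char 'd'): match length 3
  offset=5 (pos 3, char 'a'): match length 0
  offset=6 (pos 2, char 'a'): match length 0
  offset=7 (pos 1, char 'e'): match length 0
  offset=8 (pos 0, char 'd'): match length 1
Longest match has length 3 at offset 4.
next_char = character at position 8 + 3 = 11 -> 'a'

Best match: offset=4, length=3 (matching 'ddd' starting at position 4)
LZ77 triple: (4, 3, 'a')


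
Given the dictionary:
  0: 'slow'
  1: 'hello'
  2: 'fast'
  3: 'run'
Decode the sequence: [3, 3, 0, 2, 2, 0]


Look up each index in the dictionary:
  3 -> 'run'
  3 -> 'run'
  0 -> 'slow'
  2 -> 'fast'
  2 -> 'fast'
  0 -> 'slow'

Decoded: "run run slow fast fast slow"


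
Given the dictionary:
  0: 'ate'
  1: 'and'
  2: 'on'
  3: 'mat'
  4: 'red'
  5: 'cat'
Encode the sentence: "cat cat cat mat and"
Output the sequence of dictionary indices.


Look up each word in the dictionary:
  'cat' -> 5
  'cat' -> 5
  'cat' -> 5
  'mat' -> 3
  'and' -> 1

Encoded: [5, 5, 5, 3, 1]


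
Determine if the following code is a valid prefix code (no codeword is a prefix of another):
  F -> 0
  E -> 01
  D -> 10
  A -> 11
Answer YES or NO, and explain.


Checking each pair (does one codeword prefix another?):
  F='0' vs E='01': prefix -- VIOLATION

NO -- this is NOT a valid prefix code. F (0) is a prefix of E (01).


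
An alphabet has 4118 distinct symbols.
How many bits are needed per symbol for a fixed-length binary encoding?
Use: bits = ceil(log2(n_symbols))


log2(4118) = 12.0077
Bracket: 2^12 = 4096 < 4118 <= 2^13 = 8192
So ceil(log2(4118)) = 13

bits = ceil(log2(4118)) = ceil(12.0077) = 13 bits


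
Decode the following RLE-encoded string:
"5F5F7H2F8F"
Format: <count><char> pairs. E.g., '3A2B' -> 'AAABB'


Expanding each <count><char> pair:
  5F -> 'FFFFF'
  5F -> 'FFFFF'
  7H -> 'HHHHHHH'
  2F -> 'FF'
  8F -> 'FFFFFFFF'

Decoded = FFFFFFFFFFHHHHHHHFFFFFFFFFF


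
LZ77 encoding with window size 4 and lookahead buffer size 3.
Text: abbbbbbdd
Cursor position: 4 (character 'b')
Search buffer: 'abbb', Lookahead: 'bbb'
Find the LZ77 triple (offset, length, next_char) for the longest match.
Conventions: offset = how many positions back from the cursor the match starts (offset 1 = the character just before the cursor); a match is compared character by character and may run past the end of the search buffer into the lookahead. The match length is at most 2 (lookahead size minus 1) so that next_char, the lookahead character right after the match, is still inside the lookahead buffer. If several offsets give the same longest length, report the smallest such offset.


Try each offset into the search buffer:
  offset=1 (pos 3, char 'b'): match length 2
  offset=2 (pos 2, char 'b'): match length 2
  offset=3 (pos 1, char 'b'): match length 2
  offset=4 (pos 0, char 'a'): match length 0
Longest match has length 2, found at offsets 1, 2, 3; take the smallest, offset 1.
next_char = character at position 4 + 2 = 6 -> 'b'

Best match: offset=1, length=2 (matching 'bb' starting at position 3)
LZ77 triple: (1, 2, 'b')


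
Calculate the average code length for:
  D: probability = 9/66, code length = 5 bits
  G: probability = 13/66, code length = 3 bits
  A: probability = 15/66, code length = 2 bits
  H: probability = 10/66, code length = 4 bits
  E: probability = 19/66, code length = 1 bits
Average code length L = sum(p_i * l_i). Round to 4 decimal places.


Weighted contributions p_i * l_i:
  D: (9/66) * 5 = 45/66
  G: (13/66) * 3 = 39/66
  A: (15/66) * 2 = 30/66
  H: (10/66) * 4 = 40/66
  E: (19/66) * 1 = 19/66
Sum = (45 + 39 + 30 + 40 + 19)/66 = 173/66

L = 173/66 = 2.6212 bits/symbol


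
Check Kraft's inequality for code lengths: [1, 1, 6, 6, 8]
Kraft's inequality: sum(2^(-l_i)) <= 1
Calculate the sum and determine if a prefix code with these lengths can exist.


Sum = 2^(-1) + 2^(-1) + 2^(-6) + 2^(-6) + 2^(-8)
    = 0.5 + 0.5 + 0.015625 + 0.015625 + 0.00390625
    = 265/256 = 1.03515625
Since 1.03515625 > 1, Kraft's inequality is NOT satisfied.
A prefix code with these lengths CANNOT exist.

Kraft sum = 1.03515625. Not satisfied.


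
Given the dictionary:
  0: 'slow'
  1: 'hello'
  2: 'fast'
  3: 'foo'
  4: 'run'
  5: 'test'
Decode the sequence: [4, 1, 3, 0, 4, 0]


Look up each index in the dictionary:
  4 -> 'run'
  1 -> 'hello'
  3 -> 'foo'
  0 -> 'slow'
  4 -> 'run'
  0 -> 'slow'

Decoded: "run hello foo slow run slow"


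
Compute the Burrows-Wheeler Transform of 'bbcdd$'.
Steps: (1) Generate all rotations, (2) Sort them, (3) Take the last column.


Rotations (sorted):
  0: $bbcdd -> last char: d
  1: bbcdd$ -> last char: $
  2: bcdd$b -> last char: b
  3: cdd$bb -> last char: b
  4: d$bbcd -> last char: d
  5: dd$bbc -> last char: c


BWT = d$bbdc


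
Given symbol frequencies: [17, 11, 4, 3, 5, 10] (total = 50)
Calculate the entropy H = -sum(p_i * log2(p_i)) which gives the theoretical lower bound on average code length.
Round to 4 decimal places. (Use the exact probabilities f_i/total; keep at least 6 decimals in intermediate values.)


Per-symbol terms -p_i * log2(p_i) with p_i = f_i/50:
  p = 17/50 = 0.340000: log2(p) = -1.556393, -p*log2(p) = 0.529174
  p = 11/50 = 0.220000: log2(p) = -2.184425, -p*log2(p) = 0.480573
  p = 4/50 = 0.080000: log2(p) = -3.643856, -p*log2(p) = 0.291508
  p = 3/50 = 0.060000: log2(p) = -4.058894, -p*log2(p) = 0.243534
  p = 5/50 = 0.100000: log2(p) = -3.321928, -p*log2(p) = 0.332193
  p = 10/50 = 0.200000: log2(p) = -2.321928, -p*log2(p) = 0.464386
H = 0.529174 + 0.480573 + 0.291508 + 0.243534 + 0.332193 + 0.464386 = 2.341368

H = 2.3414 bits/symbol


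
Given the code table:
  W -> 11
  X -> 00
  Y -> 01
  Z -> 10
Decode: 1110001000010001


Decoding:
11 -> W
10 -> Z
00 -> X
10 -> Z
00 -> X
01 -> Y
00 -> X
01 -> Y


Result: WZXZXYXY


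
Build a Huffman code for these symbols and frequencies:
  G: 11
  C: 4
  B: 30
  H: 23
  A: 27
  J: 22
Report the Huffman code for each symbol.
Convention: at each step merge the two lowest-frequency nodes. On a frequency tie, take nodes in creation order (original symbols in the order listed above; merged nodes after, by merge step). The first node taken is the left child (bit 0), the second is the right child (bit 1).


Huffman tree construction:
Step 1: Merge C(4) + G(11) = 15
Step 2: Merge (C+G)(15) + J(22) = 37
Step 3: Merge H(23) + A(27) = 50
Step 4: Merge B(30) + ((C+G)+J)(37) = 67
Step 5: Merge (H+A)(50) + (B+((C+G)+J))(67) = 117
Read each symbol's code off the tree from the root (left child = 0, right child = 1).

Codes:
  G: 1101 (length 4)
  C: 1100 (length 4)
  B: 10 (length 2)
  H: 00 (length 2)
  A: 01 (length 2)
  J: 111 (length 3)
Average code length: 286/117 = 2.4444 bits/symbol


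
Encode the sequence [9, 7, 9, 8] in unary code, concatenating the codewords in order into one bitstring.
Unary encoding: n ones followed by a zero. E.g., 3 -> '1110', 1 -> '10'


Encode each number as n ones followed by a terminating 0:
  9 -> 1111111110 (10 bits)
  7 -> 11111110 (8 bits)
  9 -> 1111111110 (10 bits)
  8 -> 111111110 (9 bits)
Total length = 10 + 8 + 10 + 9 = 37 bits.

Unary([9, 7, 9, 8]) = 1111111110111111101111111110111111110 (37 bits)


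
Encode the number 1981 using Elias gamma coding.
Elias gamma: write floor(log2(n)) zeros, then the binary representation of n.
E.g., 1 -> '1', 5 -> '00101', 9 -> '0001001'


num_bits = floor(log2(1981)) + 1 = 11
leading_zeros = num_bits - 1 = 10
binary(1981) = 11110111101

Elias gamma(1981) = '0000000000' + '11110111101' = 000000000011110111101 (21 bits)


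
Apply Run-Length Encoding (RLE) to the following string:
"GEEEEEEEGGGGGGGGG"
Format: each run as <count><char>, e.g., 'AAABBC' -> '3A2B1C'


Scanning runs left to right:
  i=0: run of 'G' x 1 -> '1G'
  i=1: run of 'E' x 7 -> '7E'
  i=8: run of 'G' x 9 -> '9G'

RLE = 1G7E9G


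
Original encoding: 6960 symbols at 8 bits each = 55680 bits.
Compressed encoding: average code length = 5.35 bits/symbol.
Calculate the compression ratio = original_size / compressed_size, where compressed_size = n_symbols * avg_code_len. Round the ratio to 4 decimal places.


original_size = n_symbols * orig_bits = 6960 * 8 = 55680 bits
compressed_size = n_symbols * avg_code_len = 6960 * 5.35 = 37236.0 bits
ratio = original_size / compressed_size = 55680 / 37236.0 = 1.4953

Compression ratio = 1.4953


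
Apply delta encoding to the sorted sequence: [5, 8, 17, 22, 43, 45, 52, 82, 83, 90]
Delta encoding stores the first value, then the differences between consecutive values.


First value: 5
Deltas:
  8 - 5 = 3
  17 - 8 = 9
  22 - 17 = 5
  43 - 22 = 21
  45 - 43 = 2
  52 - 45 = 7
  82 - 52 = 30
  83 - 82 = 1
  90 - 83 = 7


Delta encoded: [5, 3, 9, 5, 21, 2, 7, 30, 1, 7]


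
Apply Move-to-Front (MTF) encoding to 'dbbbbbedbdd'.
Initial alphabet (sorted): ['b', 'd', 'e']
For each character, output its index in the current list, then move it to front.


MTF encoding:
'd': index 1 in ['b', 'd', 'e'] -> ['d', 'b', 'e']
'b': index 1 in ['d', 'b', 'e'] -> ['b', 'd', 'e']
'b': index 0 in ['b', 'd', 'e'] -> ['b', 'd', 'e']
'b': index 0 in ['b', 'd', 'e'] -> ['b', 'd', 'e']
'b': index 0 in ['b', 'd', 'e'] -> ['b', 'd', 'e']
'b': index 0 in ['b', 'd', 'e'] -> ['b', 'd', 'e']
'e': index 2 in ['b', 'd', 'e'] -> ['e', 'b', 'd']
'd': index 2 in ['e', 'b', 'd'] -> ['d', 'e', 'b']
'b': index 2 in ['d', 'e', 'b'] -> ['b', 'd', 'e']
'd': index 1 in ['b', 'd', 'e'] -> ['d', 'b', 'e']
'd': index 0 in ['d', 'b', 'e'] -> ['d', 'b', 'e']


Output: [1, 1, 0, 0, 0, 0, 2, 2, 2, 1, 0]


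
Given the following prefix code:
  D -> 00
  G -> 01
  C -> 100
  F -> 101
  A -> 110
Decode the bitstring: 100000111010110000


Decoding step by step:
Bits 100 -> C
Bits 00 -> D
Bits 01 -> G
Bits 110 -> A
Bits 101 -> F
Bits 100 -> C
Bits 00 -> D


Decoded message: CDGAFCD


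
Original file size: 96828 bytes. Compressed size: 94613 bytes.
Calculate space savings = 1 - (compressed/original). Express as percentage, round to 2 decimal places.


ratio = compressed/original = 94613/96828 = 0.977124
savings = 1 - ratio = 1 - 0.977124 = 0.022876
as a percentage: 0.022876 * 100 = 2.29%

Space savings = 1 - 94613/96828 = 2.29%


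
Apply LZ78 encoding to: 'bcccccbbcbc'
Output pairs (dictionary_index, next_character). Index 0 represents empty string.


LZ78 encoding steps:
Dictionary: {0: ''}
Step 1: w='' (idx 0), next='b' -> output (0, 'b'), add 'b' as idx 1
Step 2: w='' (idx 0), next='c' -> output (0, 'c'), add 'c' as idx 2
Step 3: w='c' (idx 2), next='c' -> output (2, 'c'), add 'cc' as idx 3
Step 4: w='cc' (idx 3), next='b' -> output (3, 'b'), add 'ccb' as idx 4
Step 5: w='b' (idx 1), next='c' -> output (1, 'c'), add 'bc' as idx 5
Step 6: w='bc' (idx 5), end of input -> output (5, '')


Encoded: [(0, 'b'), (0, 'c'), (2, 'c'), (3, 'b'), (1, 'c'), (5, '')]


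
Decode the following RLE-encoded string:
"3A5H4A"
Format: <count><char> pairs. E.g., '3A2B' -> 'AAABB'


Expanding each <count><char> pair:
  3A -> 'AAA'
  5H -> 'HHHHH'
  4A -> 'AAAA'

Decoded = AAAHHHHHAAAA


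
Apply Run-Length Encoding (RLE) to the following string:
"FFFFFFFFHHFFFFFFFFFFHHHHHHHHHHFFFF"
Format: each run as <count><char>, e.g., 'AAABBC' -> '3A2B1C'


Scanning runs left to right:
  i=0: run of 'F' x 8 -> '8F'
  i=8: run of 'H' x 2 -> '2H'
  i=10: run of 'F' x 10 -> '10F'
  i=20: run of 'H' x 10 -> '10H'
  i=30: run of 'F' x 4 -> '4F'

RLE = 8F2H10F10H4F


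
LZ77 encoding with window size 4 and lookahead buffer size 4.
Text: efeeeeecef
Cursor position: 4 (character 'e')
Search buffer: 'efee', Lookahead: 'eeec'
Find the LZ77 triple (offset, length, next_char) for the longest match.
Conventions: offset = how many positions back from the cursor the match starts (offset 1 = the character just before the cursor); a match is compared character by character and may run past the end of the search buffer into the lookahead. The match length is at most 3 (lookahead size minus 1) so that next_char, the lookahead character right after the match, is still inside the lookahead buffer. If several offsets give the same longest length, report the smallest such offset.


Try each offset into the search buffer:
  offset=1 (pos 3, char 'e'): match length 3
  offset=2 (pos 2, char 'e'): match length 3
  offset=3 (pos 1, char 'f'): match length 0
  offset=4 (pos 0, char 'e'): match length 1
Longest match has length 3, found at offsets 1, 2; take the smallest, offset 1.
next_char = character at position 4 + 3 = 7 -> 'c'

Best match: offset=1, length=3 (matching 'eee' starting at position 3)
LZ77 triple: (1, 3, 'c')


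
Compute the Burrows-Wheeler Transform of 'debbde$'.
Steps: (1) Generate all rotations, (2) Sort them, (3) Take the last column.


Rotations (sorted):
  0: $debbde -> last char: e
  1: bbde$de -> last char: e
  2: bde$deb -> last char: b
  3: de$debb -> last char: b
  4: debbde$ -> last char: $
  5: e$debbd -> last char: d
  6: ebbde$d -> last char: d


BWT = eebb$dd


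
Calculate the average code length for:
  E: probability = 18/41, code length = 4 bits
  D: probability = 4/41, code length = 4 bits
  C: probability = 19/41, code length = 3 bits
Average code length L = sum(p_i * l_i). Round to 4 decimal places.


Weighted contributions p_i * l_i:
  E: (18/41) * 4 = 72/41
  D: (4/41) * 4 = 16/41
  C: (19/41) * 3 = 57/41
Sum = (72 + 16 + 57)/41 = 145/41

L = 145/41 = 3.5366 bits/symbol


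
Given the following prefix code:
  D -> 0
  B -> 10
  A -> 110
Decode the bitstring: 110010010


Decoding step by step:
Bits 110 -> A
Bits 0 -> D
Bits 10 -> B
Bits 0 -> D
Bits 10 -> B


Decoded message: ADBDB


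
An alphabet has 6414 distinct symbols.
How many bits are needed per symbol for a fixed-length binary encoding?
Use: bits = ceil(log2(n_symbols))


log2(6414) = 12.647
Bracket: 2^12 = 4096 < 6414 <= 2^13 = 8192
So ceil(log2(6414)) = 13

bits = ceil(log2(6414)) = ceil(12.647) = 13 bits


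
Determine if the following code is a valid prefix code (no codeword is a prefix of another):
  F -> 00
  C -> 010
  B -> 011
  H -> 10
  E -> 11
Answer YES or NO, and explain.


Checking each pair (does one codeword prefix another?):
  F='00' vs C='010': no prefix
  F='00' vs B='011': no prefix
  F='00' vs H='10': no prefix
  F='00' vs E='11': no prefix
  C='010' vs F='00': no prefix
  C='010' vs B='011': no prefix
  C='010' vs H='10': no prefix
  C='010' vs E='11': no prefix
  B='011' vs F='00': no prefix
  B='011' vs C='010': no prefix
  B='011' vs H='10': no prefix
  B='011' vs E='11': no prefix
  H='10' vs F='00': no prefix
  H='10' vs C='010': no prefix
  H='10' vs B='011': no prefix
  H='10' vs E='11': no prefix
  E='11' vs F='00': no prefix
  E='11' vs C='010': no prefix
  E='11' vs B='011': no prefix
  E='11' vs H='10': no prefix
No violation found over all pairs.

YES -- this is a valid prefix code. No codeword is a prefix of any other codeword.


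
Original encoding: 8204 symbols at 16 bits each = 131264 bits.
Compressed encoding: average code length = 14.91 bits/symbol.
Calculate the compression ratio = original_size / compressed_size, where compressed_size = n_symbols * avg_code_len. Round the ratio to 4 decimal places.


original_size = n_symbols * orig_bits = 8204 * 16 = 131264 bits
compressed_size = n_symbols * avg_code_len = 8204 * 14.91 = 122321.64 bits
ratio = original_size / compressed_size = 131264 / 122321.64 = 1.0731

Compression ratio = 1.0731


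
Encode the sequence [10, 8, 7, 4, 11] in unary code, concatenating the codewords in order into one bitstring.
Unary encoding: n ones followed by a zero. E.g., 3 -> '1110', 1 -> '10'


Encode each number as n ones followed by a terminating 0:
  10 -> 11111111110 (11 bits)
  8 -> 111111110 (9 bits)
  7 -> 11111110 (8 bits)
  4 -> 11110 (5 bits)
  11 -> 111111111110 (12 bits)
Total length = 11 + 9 + 8 + 5 + 12 = 45 bits.

Unary([10, 8, 7, 4, 11]) = 111111111101111111101111111011110111111111110 (45 bits)


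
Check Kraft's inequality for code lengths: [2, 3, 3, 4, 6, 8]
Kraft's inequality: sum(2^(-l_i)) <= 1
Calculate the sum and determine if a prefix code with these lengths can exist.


Sum = 2^(-2) + 2^(-3) + 2^(-3) + 2^(-4) + 2^(-6) + 2^(-8)
    = 0.25 + 0.125 + 0.125 + 0.0625 + 0.015625 + 0.00390625
    = 149/256 = 0.58203125
Since 0.58203125 <= 1, Kraft's inequality IS satisfied.
A prefix code with these lengths CAN exist.

Kraft sum = 0.58203125. Satisfied.


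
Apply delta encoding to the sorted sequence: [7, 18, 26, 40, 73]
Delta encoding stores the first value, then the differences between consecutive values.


First value: 7
Deltas:
  18 - 7 = 11
  26 - 18 = 8
  40 - 26 = 14
  73 - 40 = 33


Delta encoded: [7, 11, 8, 14, 33]


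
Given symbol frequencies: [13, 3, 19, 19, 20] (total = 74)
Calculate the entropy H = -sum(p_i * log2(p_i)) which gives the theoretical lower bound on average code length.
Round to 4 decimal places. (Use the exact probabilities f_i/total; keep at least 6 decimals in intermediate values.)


Per-symbol terms -p_i * log2(p_i) with p_i = f_i/74:
  p = 13/74 = 0.175676: log2(p) = -2.509014, -p*log2(p) = 0.440773
  p = 3/74 = 0.040541: log2(p) = -4.624491, -p*log2(p) = 0.187479
  p = 19/74 = 0.256757: log2(p) = -1.961526, -p*log2(p) = 0.503635
  p = 19/74 = 0.256757: log2(p) = -1.961526, -p*log2(p) = 0.503635
  p = 20/74 = 0.270270: log2(p) = -1.887525, -p*log2(p) = 0.510142
H = 0.440773 + 0.187479 + 0.503635 + 0.503635 + 0.510142 = 2.145664

H = 2.1457 bits/symbol


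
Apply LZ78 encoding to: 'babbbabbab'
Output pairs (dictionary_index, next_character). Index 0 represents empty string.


LZ78 encoding steps:
Dictionary: {0: ''}
Step 1: w='' (idx 0), next='b' -> output (0, 'b'), add 'b' as idx 1
Step 2: w='' (idx 0), next='a' -> output (0, 'a'), add 'a' as idx 2
Step 3: w='b' (idx 1), next='b' -> output (1, 'b'), add 'bb' as idx 3
Step 4: w='b' (idx 1), next='a' -> output (1, 'a'), add 'ba' as idx 4
Step 5: w='bb' (idx 3), next='a' -> output (3, 'a'), add 'bba' as idx 5
Step 6: w='b' (idx 1), end of input -> output (1, '')


Encoded: [(0, 'b'), (0, 'a'), (1, 'b'), (1, 'a'), (3, 'a'), (1, '')]


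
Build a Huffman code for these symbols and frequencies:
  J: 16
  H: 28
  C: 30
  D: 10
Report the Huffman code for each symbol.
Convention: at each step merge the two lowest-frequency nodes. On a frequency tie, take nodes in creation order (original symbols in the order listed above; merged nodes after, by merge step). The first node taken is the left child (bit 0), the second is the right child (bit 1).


Huffman tree construction:
Step 1: Merge D(10) + J(16) = 26
Step 2: Merge (D+J)(26) + H(28) = 54
Step 3: Merge C(30) + ((D+J)+H)(54) = 84
Read each symbol's code off the tree from the root (left child = 0, right child = 1).

Codes:
  J: 101 (length 3)
  H: 11 (length 2)
  C: 0 (length 1)
  D: 100 (length 3)
Average code length: 164/84 = 1.9524 bits/symbol


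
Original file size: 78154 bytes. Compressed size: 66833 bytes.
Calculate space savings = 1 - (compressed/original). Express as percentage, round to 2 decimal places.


ratio = compressed/original = 66833/78154 = 0.855145
savings = 1 - ratio = 1 - 0.855145 = 0.144855
as a percentage: 0.144855 * 100 = 14.49%

Space savings = 1 - 66833/78154 = 14.49%


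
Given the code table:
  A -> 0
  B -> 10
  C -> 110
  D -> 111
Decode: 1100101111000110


Decoding:
110 -> C
0 -> A
10 -> B
111 -> D
10 -> B
0 -> A
0 -> A
110 -> C


Result: CABDBAAC


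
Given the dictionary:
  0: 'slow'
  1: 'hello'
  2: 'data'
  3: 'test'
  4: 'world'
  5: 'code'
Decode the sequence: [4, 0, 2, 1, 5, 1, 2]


Look up each index in the dictionary:
  4 -> 'world'
  0 -> 'slow'
  2 -> 'data'
  1 -> 'hello'
  5 -> 'code'
  1 -> 'hello'
  2 -> 'data'

Decoded: "world slow data hello code hello data"


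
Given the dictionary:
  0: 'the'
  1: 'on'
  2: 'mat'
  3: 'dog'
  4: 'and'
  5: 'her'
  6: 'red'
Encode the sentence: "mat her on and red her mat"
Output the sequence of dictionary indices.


Look up each word in the dictionary:
  'mat' -> 2
  'her' -> 5
  'on' -> 1
  'and' -> 4
  'red' -> 6
  'her' -> 5
  'mat' -> 2

Encoded: [2, 5, 1, 4, 6, 5, 2]
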